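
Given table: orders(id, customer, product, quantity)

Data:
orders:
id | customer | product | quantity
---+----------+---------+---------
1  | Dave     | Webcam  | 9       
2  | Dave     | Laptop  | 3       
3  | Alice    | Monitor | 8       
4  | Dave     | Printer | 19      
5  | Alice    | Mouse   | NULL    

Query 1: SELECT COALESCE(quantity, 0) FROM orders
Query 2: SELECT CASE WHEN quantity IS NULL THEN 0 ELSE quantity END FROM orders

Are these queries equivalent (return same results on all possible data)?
Yes, equivalent

Both queries return: [(0,), (3,), (8,), (9,), (19,)]

Reason: COALESCE vs CASE for NULL handling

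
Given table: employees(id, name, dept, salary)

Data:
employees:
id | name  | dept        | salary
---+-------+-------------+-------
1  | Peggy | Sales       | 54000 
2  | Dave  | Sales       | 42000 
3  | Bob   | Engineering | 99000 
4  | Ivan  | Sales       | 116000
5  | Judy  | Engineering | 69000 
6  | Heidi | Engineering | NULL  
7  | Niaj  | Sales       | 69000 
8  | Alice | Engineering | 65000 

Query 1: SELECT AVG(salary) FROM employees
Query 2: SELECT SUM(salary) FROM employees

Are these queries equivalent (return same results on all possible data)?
No, not equivalent

Query 1 returns: [(73428.57142857143,)]
Query 2 returns: [(514000,)]

Reason: AVG vs SUM give different aggregate values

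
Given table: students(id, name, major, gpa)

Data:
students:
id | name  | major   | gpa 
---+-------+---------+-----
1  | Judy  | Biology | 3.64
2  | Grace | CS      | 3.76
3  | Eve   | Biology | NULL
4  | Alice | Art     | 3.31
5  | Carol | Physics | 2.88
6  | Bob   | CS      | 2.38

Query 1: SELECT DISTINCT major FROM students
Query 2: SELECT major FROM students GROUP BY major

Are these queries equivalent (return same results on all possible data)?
Yes, equivalent

Both queries return: [('Art',), ('Biology',), ('CS',), ('Physics',)]

Reason: Both get unique majors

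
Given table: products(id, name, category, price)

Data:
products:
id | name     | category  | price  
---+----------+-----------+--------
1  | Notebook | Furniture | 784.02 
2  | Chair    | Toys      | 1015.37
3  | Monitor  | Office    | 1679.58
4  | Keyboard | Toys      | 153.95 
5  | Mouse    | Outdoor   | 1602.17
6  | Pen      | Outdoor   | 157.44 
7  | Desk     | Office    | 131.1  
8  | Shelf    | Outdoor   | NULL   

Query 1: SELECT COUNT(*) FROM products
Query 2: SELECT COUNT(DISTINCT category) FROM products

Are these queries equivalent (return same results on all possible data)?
No, not equivalent

Query 1 returns: [(8,)]
Query 2 returns: [(4,)]

Reason: COUNT(*) counts rows, COUNT(DISTINCT category) counts unique categorys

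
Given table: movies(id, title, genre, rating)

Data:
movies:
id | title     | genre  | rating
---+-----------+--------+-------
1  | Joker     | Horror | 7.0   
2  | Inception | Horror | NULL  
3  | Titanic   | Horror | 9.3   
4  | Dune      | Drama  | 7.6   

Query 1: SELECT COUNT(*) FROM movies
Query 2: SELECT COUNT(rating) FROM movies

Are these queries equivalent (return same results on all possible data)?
No, not equivalent

Query 1 returns: [(4,)]
Query 2 returns: [(3,)]

Reason: COUNT(*) includes NULLs, COUNT(column) excludes them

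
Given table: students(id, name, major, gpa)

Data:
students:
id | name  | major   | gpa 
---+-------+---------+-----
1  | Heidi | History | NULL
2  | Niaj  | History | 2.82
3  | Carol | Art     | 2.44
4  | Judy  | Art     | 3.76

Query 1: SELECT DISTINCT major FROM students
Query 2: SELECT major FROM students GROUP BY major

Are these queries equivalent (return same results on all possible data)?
Yes, equivalent

Both queries return: [('Art',), ('History',)]

Reason: Both get unique majors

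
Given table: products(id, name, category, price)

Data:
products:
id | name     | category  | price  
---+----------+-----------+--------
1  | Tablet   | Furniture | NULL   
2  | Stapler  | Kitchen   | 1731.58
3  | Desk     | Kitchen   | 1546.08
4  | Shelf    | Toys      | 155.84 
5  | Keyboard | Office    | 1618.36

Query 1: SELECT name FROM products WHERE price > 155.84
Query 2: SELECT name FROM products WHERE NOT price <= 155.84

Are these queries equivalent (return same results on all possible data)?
Yes, equivalent

Both queries return: [('Desk',), ('Keyboard',), ('Stapler',)]

Reason: Both filter price > 155.84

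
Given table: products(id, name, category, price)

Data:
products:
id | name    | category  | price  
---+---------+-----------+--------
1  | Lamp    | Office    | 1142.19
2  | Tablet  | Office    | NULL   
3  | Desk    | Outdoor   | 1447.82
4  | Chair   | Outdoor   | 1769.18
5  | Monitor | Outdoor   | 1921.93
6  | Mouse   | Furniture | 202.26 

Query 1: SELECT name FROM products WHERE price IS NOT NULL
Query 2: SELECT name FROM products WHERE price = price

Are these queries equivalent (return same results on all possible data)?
Yes, equivalent

Both queries return: [('Chair',), ('Desk',), ('Lamp',), ('Monitor',), ('Mouse',)]

Reason: IS NOT NULL vs self-equality (both exclude NULLs)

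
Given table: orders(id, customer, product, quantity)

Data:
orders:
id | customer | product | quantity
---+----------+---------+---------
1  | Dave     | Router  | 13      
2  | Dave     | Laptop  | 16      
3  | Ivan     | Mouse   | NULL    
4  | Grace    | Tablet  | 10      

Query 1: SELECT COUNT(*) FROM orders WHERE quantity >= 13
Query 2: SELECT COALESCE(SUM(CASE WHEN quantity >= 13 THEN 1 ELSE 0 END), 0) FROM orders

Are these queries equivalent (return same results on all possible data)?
Yes, equivalent

Both queries return: [(2,)]

Reason: COUNT with WHERE vs conditional SUM (COALESCE handles empty-table NULL)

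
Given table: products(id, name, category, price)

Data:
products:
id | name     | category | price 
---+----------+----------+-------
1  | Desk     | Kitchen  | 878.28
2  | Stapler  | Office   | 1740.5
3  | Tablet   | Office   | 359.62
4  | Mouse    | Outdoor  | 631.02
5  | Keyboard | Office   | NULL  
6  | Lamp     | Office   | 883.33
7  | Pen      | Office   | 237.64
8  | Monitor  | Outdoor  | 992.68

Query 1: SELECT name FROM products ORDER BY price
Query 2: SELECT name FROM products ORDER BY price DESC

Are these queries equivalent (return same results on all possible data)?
No, not equivalent

Query 1 returns: [('Keyboard',), ('Pen',), ('Tablet',), ('Mouse',), ('Desk',), ('Lamp',), ('Monitor',), ('Stapler',)]
Query 2 returns: [('Stapler',), ('Monitor',), ('Lamp',), ('Desk',), ('Mouse',), ('Tablet',), ('Pen',), ('Keyboard',)]

Reason: ASC vs DESC gives opposite ordering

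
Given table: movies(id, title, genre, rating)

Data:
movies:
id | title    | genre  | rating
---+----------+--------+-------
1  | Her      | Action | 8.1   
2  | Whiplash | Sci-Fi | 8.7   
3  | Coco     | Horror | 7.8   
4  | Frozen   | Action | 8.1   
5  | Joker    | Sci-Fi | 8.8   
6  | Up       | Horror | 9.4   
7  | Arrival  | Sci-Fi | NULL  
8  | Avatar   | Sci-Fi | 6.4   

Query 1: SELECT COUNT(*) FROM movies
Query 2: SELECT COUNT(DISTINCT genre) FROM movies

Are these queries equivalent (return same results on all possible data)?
No, not equivalent

Query 1 returns: [(8,)]
Query 2 returns: [(3,)]

Reason: COUNT(*) counts rows, COUNT(DISTINCT genre) counts unique genres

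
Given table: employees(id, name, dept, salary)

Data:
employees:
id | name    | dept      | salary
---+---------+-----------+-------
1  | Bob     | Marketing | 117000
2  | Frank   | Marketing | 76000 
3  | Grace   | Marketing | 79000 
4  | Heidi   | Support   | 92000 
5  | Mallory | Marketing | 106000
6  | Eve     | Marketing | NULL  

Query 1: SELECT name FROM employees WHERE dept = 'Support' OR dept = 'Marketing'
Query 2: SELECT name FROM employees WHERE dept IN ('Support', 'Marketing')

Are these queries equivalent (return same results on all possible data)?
Yes, equivalent

Both queries return: [('Bob',), ('Eve',), ('Frank',), ('Grace',), ('Heidi',), ('Mallory',)]

Reason: OR vs IN are equivalent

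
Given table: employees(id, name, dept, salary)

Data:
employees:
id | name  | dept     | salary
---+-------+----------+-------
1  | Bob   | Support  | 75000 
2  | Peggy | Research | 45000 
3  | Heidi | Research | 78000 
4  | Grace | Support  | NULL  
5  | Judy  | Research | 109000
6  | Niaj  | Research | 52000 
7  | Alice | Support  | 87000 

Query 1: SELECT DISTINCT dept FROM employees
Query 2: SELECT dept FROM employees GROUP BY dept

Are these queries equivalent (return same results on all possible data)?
Yes, equivalent

Both queries return: [('Research',), ('Support',)]

Reason: Both get unique depts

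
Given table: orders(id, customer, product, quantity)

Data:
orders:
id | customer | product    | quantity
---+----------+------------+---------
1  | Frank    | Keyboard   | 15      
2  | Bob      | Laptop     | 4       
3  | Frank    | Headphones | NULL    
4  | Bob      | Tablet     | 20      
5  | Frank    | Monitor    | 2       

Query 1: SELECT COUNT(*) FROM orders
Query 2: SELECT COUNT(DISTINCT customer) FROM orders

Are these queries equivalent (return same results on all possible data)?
No, not equivalent

Query 1 returns: [(5,)]
Query 2 returns: [(2,)]

Reason: COUNT(*) counts rows, COUNT(DISTINCT customer) counts unique customers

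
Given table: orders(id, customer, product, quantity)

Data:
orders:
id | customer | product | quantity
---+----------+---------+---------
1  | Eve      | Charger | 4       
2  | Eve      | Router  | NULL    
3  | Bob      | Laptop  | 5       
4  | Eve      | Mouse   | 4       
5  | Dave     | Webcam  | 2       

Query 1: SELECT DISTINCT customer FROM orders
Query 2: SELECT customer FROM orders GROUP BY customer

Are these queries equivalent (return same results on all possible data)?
Yes, equivalent

Both queries return: [('Bob',), ('Dave',), ('Eve',)]

Reason: Both get unique customers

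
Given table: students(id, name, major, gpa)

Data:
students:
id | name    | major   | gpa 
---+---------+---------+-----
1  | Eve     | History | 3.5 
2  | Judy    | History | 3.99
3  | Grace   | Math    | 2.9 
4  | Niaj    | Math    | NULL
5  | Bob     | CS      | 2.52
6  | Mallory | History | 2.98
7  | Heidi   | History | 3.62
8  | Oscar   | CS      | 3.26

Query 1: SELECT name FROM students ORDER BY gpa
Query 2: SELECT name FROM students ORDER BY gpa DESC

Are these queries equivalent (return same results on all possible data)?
No, not equivalent

Query 1 returns: [('Niaj',), ('Bob',), ('Grace',), ('Mallory',), ('Oscar',), ('Eve',), ('Heidi',), ('Judy',)]
Query 2 returns: [('Judy',), ('Heidi',), ('Eve',), ('Oscar',), ('Mallory',), ('Grace',), ('Bob',), ('Niaj',)]

Reason: ASC vs DESC gives opposite ordering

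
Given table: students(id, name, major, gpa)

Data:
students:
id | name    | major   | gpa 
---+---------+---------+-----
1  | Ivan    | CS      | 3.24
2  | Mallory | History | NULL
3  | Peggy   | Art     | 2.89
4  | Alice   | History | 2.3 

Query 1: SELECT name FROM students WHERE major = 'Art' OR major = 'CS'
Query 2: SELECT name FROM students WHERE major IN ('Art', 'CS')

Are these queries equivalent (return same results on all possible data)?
Yes, equivalent

Both queries return: [('Ivan',), ('Peggy',)]

Reason: OR vs IN are equivalent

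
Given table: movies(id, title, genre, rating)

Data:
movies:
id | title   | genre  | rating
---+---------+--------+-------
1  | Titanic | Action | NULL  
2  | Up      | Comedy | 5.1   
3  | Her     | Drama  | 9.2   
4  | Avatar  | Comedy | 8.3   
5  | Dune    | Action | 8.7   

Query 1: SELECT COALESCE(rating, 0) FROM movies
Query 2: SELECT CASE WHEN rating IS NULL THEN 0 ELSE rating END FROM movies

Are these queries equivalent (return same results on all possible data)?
Yes, equivalent

Both queries return: [(0,), (5.1,), (8.3,), (8.7,), (9.2,)]

Reason: COALESCE vs CASE for NULL handling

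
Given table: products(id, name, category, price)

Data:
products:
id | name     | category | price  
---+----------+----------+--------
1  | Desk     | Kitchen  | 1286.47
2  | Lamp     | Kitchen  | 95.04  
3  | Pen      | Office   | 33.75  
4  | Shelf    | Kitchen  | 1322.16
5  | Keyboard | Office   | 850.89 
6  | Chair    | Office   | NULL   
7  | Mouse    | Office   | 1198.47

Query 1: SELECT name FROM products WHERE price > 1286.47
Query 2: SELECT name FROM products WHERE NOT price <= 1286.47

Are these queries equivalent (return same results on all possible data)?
Yes, equivalent

Both queries return: [('Shelf',)]

Reason: Both filter price > 1286.47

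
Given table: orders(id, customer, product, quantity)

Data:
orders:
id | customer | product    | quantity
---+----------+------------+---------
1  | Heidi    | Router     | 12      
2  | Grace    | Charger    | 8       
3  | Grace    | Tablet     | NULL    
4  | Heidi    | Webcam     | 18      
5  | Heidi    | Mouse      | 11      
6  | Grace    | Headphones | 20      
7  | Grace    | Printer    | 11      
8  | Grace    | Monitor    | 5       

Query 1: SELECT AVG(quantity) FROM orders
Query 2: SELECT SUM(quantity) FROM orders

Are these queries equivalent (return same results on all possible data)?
No, not equivalent

Query 1 returns: [(12.142857142857142,)]
Query 2 returns: [(85,)]

Reason: AVG vs SUM give different aggregate values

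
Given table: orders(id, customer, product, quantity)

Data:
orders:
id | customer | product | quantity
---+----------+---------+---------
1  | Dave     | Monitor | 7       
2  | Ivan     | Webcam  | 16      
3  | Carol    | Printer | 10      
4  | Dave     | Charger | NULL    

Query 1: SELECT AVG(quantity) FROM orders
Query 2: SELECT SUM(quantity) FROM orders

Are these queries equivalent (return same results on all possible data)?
No, not equivalent

Query 1 returns: [(11.0,)]
Query 2 returns: [(33,)]

Reason: AVG vs SUM give different aggregate values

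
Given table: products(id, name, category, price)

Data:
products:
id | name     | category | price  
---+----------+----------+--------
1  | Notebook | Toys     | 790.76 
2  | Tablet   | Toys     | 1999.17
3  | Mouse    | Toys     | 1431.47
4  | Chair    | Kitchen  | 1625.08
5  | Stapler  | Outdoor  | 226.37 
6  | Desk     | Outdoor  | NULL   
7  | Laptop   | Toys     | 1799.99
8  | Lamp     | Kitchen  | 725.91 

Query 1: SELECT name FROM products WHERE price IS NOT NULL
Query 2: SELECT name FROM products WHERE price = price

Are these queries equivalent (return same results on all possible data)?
Yes, equivalent

Both queries return: [('Chair',), ('Lamp',), ('Laptop',), ('Mouse',), ('Notebook',), ('Stapler',), ('Tablet',)]

Reason: IS NOT NULL vs self-equality (both exclude NULLs)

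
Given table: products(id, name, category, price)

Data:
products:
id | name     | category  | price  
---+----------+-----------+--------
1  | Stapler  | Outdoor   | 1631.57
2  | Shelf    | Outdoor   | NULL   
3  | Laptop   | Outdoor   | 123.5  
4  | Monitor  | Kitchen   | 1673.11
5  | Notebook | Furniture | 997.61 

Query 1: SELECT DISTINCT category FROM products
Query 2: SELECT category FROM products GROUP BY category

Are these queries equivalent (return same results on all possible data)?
Yes, equivalent

Both queries return: [('Furniture',), ('Kitchen',), ('Outdoor',)]

Reason: Both get unique categorys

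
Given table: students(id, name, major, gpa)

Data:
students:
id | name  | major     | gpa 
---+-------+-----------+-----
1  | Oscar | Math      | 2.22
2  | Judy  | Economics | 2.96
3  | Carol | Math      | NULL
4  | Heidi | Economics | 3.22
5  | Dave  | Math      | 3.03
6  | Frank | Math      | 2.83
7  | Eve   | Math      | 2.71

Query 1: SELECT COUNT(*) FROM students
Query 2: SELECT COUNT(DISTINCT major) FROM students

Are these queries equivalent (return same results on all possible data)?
No, not equivalent

Query 1 returns: [(7,)]
Query 2 returns: [(2,)]

Reason: COUNT(*) counts rows, COUNT(DISTINCT major) counts unique majors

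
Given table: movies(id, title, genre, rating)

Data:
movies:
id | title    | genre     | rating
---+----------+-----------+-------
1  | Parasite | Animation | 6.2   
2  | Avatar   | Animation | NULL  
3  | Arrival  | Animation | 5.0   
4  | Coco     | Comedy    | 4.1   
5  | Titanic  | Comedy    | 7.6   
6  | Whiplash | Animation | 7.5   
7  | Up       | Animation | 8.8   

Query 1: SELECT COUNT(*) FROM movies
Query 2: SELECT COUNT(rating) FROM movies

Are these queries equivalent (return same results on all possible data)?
No, not equivalent

Query 1 returns: [(7,)]
Query 2 returns: [(6,)]

Reason: COUNT(*) includes NULLs, COUNT(column) excludes them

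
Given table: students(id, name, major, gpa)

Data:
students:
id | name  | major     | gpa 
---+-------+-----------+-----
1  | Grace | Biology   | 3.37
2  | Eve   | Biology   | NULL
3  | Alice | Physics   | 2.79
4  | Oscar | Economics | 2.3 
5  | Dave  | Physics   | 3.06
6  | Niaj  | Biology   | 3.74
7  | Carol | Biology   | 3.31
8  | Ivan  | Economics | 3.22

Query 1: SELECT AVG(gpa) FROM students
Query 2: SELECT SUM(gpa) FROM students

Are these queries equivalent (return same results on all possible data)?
No, not equivalent

Query 1 returns: [(3.1128571428571425,)]
Query 2 returns: [(21.79,)]

Reason: AVG vs SUM give different aggregate values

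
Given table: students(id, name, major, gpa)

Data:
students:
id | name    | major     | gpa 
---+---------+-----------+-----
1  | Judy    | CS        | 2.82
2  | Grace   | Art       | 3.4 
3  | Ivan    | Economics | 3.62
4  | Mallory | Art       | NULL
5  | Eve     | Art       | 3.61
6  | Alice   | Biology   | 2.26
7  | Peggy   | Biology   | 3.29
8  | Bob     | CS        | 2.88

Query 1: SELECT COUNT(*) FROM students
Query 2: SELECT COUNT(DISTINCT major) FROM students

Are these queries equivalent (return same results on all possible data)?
No, not equivalent

Query 1 returns: [(8,)]
Query 2 returns: [(4,)]

Reason: COUNT(*) counts rows, COUNT(DISTINCT major) counts unique majors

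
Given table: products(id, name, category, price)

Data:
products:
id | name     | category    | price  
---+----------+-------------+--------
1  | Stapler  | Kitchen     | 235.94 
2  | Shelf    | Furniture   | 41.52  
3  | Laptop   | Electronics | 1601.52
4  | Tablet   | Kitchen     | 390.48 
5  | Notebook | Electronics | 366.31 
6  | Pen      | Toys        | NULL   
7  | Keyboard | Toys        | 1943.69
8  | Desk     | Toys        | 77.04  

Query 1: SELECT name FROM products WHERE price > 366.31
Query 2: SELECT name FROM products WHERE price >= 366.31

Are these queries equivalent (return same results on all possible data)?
No, not equivalent

Query 1 returns: [('Laptop',), ('Tablet',), ('Keyboard',)]
Query 2 returns: [('Laptop',), ('Tablet',), ('Notebook',), ('Keyboard',)]

Reason: > vs >= gives different results when price = 366.31 exists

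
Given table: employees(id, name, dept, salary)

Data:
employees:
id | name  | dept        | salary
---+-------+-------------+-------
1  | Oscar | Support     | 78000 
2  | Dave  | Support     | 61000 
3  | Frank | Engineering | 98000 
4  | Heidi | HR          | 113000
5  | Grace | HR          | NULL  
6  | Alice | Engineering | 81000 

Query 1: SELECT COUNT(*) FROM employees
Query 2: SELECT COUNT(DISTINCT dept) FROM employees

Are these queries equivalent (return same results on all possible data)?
No, not equivalent

Query 1 returns: [(6,)]
Query 2 returns: [(3,)]

Reason: COUNT(*) counts rows, COUNT(DISTINCT dept) counts unique depts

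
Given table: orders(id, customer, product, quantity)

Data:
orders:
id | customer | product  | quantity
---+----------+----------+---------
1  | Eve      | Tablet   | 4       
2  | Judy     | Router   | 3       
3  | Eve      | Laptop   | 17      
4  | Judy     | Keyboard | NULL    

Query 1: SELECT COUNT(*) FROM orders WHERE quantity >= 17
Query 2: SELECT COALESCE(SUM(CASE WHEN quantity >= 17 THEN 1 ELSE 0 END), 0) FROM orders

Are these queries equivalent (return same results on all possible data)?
Yes, equivalent

Both queries return: [(1,)]

Reason: COUNT with WHERE vs conditional SUM (COALESCE handles empty-table NULL)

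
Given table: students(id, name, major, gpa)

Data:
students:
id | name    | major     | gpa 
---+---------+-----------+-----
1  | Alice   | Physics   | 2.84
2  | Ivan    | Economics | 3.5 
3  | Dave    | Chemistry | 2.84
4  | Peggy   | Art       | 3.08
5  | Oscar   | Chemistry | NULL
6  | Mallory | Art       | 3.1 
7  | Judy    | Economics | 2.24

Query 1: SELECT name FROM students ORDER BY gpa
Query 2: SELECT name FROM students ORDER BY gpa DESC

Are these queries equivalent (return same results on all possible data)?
No, not equivalent

Query 1 returns: [('Oscar',), ('Judy',), ('Alice',), ('Dave',), ('Peggy',), ('Mallory',), ('Ivan',)]
Query 2 returns: [('Ivan',), ('Mallory',), ('Peggy',), ('Alice',), ('Dave',), ('Judy',), ('Oscar',)]

Reason: ASC vs DESC gives opposite ordering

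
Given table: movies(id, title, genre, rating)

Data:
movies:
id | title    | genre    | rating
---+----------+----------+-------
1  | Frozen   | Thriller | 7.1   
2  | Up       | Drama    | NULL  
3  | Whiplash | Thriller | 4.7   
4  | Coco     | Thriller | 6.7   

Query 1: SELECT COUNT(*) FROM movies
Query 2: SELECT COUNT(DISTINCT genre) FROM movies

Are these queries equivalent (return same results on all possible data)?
No, not equivalent

Query 1 returns: [(4,)]
Query 2 returns: [(2,)]

Reason: COUNT(*) counts rows, COUNT(DISTINCT genre) counts unique genres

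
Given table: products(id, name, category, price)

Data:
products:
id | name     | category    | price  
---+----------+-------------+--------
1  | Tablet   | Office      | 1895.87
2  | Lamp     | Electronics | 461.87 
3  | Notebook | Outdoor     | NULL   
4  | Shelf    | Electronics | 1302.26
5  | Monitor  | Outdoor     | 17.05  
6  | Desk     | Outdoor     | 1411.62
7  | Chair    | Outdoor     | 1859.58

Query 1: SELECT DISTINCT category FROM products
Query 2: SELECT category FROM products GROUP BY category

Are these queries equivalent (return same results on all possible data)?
Yes, equivalent

Both queries return: [('Electronics',), ('Office',), ('Outdoor',)]

Reason: Both get unique categorys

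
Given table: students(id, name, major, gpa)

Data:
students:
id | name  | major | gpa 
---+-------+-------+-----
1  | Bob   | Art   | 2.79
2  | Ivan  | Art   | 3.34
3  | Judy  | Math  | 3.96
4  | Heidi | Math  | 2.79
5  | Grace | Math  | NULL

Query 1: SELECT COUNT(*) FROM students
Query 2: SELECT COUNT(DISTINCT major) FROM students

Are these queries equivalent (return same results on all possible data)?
No, not equivalent

Query 1 returns: [(5,)]
Query 2 returns: [(2,)]

Reason: COUNT(*) counts rows, COUNT(DISTINCT major) counts unique majors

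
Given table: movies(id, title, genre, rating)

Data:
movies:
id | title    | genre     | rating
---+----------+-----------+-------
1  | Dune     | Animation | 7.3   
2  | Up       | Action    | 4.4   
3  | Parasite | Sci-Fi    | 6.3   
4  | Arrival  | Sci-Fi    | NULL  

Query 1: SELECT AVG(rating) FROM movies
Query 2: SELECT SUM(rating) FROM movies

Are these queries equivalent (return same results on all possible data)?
No, not equivalent

Query 1 returns: [(6.0,)]
Query 2 returns: [(18.0,)]

Reason: AVG vs SUM give different aggregate values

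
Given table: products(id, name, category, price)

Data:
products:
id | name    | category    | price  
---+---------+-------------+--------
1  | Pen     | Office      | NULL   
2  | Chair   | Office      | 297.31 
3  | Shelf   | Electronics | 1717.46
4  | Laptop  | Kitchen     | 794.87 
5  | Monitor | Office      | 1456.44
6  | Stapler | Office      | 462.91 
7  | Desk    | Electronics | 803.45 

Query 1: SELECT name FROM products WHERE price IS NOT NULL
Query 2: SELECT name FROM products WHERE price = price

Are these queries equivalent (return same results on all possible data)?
Yes, equivalent

Both queries return: [('Chair',), ('Desk',), ('Laptop',), ('Monitor',), ('Shelf',), ('Stapler',)]

Reason: IS NOT NULL vs self-equality (both exclude NULLs)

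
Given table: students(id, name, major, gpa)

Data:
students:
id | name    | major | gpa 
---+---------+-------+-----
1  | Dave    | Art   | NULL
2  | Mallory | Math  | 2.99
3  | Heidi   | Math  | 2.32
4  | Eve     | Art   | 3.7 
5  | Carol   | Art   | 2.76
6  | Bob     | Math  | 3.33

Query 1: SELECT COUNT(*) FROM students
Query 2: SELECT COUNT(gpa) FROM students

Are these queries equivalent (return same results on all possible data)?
No, not equivalent

Query 1 returns: [(6,)]
Query 2 returns: [(5,)]

Reason: COUNT(*) includes NULLs, COUNT(column) excludes them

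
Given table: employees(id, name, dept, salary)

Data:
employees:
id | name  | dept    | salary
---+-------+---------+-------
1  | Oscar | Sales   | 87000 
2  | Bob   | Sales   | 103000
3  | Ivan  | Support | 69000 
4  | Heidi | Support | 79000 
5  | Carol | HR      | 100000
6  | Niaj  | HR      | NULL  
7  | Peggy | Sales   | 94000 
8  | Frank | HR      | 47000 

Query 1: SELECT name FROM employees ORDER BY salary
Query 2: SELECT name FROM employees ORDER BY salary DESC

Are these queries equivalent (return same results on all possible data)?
No, not equivalent

Query 1 returns: [('Niaj',), ('Frank',), ('Ivan',), ('Heidi',), ('Oscar',), ('Peggy',), ('Carol',), ('Bob',)]
Query 2 returns: [('Bob',), ('Carol',), ('Peggy',), ('Oscar',), ('Heidi',), ('Ivan',), ('Frank',), ('Niaj',)]

Reason: ASC vs DESC gives opposite ordering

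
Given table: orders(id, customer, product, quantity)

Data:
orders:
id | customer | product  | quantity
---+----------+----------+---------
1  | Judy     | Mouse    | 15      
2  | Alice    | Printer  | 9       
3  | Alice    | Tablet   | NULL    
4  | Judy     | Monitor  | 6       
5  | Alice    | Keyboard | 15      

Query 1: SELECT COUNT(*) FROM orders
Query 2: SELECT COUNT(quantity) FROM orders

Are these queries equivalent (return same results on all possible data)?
No, not equivalent

Query 1 returns: [(5,)]
Query 2 returns: [(4,)]

Reason: COUNT(*) includes NULLs, COUNT(column) excludes them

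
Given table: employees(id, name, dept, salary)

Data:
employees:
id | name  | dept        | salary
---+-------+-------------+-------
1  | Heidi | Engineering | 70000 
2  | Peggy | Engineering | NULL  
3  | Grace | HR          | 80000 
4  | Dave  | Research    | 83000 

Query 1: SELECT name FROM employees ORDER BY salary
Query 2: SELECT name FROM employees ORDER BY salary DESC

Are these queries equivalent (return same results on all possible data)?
No, not equivalent

Query 1 returns: [('Peggy',), ('Heidi',), ('Grace',), ('Dave',)]
Query 2 returns: [('Dave',), ('Grace',), ('Heidi',), ('Peggy',)]

Reason: ASC vs DESC gives opposite ordering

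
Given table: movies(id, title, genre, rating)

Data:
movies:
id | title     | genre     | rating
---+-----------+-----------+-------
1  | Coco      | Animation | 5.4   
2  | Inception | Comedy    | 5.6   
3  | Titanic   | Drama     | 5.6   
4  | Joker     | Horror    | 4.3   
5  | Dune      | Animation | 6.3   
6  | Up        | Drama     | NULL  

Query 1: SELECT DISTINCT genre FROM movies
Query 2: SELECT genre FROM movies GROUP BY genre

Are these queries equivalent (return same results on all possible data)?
Yes, equivalent

Both queries return: [('Animation',), ('Comedy',), ('Drama',), ('Horror',)]

Reason: Both get unique genres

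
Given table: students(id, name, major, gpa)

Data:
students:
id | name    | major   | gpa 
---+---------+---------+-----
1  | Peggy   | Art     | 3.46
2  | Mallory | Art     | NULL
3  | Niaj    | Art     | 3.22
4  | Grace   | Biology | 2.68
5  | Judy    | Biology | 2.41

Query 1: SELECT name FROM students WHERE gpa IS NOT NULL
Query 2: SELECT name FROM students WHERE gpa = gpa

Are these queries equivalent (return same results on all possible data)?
Yes, equivalent

Both queries return: [('Grace',), ('Judy',), ('Niaj',), ('Peggy',)]

Reason: IS NOT NULL vs self-equality (both exclude NULLs)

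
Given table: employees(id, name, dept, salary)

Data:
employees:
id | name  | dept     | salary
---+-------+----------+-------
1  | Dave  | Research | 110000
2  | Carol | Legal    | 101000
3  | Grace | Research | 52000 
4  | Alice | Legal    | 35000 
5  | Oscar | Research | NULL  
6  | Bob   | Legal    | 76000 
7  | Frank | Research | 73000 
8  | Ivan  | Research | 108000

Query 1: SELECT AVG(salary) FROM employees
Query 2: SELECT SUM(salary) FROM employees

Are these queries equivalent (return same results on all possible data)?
No, not equivalent

Query 1 returns: [(79285.71428571429,)]
Query 2 returns: [(555000,)]

Reason: AVG vs SUM give different aggregate values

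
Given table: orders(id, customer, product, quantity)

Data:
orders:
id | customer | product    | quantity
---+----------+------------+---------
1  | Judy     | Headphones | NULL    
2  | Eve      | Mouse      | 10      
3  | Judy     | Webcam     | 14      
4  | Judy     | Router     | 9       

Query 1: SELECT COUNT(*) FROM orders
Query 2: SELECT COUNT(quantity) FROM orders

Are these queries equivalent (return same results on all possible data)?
No, not equivalent

Query 1 returns: [(4,)]
Query 2 returns: [(3,)]

Reason: COUNT(*) includes NULLs, COUNT(column) excludes them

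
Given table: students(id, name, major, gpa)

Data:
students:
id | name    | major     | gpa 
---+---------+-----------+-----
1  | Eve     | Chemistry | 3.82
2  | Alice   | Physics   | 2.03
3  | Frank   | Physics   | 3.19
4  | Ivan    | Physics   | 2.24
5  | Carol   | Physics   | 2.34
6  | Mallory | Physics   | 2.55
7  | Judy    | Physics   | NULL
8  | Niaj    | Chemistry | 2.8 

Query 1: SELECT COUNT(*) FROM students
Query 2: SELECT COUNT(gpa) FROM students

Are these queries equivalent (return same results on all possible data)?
No, not equivalent

Query 1 returns: [(8,)]
Query 2 returns: [(7,)]

Reason: COUNT(*) includes NULLs, COUNT(column) excludes them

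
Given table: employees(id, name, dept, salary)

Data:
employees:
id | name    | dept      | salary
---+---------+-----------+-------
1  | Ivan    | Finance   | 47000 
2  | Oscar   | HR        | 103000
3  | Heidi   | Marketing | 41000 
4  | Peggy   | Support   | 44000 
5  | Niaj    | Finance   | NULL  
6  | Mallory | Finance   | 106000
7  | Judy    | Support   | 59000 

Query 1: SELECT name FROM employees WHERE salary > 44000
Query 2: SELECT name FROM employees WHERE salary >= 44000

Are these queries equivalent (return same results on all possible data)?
No, not equivalent

Query 1 returns: [('Ivan',), ('Oscar',), ('Mallory',), ('Judy',)]
Query 2 returns: [('Ivan',), ('Oscar',), ('Peggy',), ('Mallory',), ('Judy',)]

Reason: > vs >= gives different results when salary = 44000 exists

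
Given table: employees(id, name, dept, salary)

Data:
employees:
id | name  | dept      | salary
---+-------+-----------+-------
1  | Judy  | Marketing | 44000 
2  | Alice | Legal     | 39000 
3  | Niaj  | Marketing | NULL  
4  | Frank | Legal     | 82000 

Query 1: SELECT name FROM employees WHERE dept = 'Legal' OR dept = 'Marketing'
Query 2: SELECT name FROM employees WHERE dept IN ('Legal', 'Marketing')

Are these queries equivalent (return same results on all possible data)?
Yes, equivalent

Both queries return: [('Alice',), ('Frank',), ('Judy',), ('Niaj',)]

Reason: OR vs IN are equivalent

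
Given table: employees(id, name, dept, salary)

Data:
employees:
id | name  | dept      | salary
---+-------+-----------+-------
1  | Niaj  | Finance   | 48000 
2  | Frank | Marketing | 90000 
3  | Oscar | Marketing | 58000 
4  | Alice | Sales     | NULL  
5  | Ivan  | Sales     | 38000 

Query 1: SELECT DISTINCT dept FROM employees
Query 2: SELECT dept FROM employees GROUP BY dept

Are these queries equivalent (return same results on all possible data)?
Yes, equivalent

Both queries return: [('Finance',), ('Marketing',), ('Sales',)]

Reason: Both get unique depts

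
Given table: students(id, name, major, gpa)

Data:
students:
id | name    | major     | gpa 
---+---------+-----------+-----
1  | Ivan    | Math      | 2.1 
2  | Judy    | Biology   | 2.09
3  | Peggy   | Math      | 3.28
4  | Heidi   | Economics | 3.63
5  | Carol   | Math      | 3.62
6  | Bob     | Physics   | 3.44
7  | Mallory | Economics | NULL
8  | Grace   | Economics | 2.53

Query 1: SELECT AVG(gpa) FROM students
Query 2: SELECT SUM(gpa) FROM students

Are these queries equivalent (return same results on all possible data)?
No, not equivalent

Query 1 returns: [(2.9557142857142855,)]
Query 2 returns: [(20.689999999999998,)]

Reason: AVG vs SUM give different aggregate values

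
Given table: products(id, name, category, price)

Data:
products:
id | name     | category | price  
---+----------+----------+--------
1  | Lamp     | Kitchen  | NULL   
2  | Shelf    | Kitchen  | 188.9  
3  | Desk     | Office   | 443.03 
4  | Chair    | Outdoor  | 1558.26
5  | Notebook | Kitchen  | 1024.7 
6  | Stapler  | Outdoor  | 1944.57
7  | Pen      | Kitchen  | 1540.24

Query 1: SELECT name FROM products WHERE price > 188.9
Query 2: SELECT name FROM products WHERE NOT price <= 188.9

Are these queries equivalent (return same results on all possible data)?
Yes, equivalent

Both queries return: [('Chair',), ('Desk',), ('Notebook',), ('Pen',), ('Stapler',)]

Reason: Both filter price > 188.9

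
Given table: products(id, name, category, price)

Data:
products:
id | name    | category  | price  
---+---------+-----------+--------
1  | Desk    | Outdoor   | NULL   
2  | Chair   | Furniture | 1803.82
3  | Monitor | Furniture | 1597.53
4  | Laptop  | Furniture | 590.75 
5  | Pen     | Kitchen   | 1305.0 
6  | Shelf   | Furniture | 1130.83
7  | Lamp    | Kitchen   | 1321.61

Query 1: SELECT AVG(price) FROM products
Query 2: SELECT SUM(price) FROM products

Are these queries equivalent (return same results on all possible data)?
No, not equivalent

Query 1 returns: [(1291.59,)]
Query 2 returns: [(7749.54,)]

Reason: AVG vs SUM give different aggregate values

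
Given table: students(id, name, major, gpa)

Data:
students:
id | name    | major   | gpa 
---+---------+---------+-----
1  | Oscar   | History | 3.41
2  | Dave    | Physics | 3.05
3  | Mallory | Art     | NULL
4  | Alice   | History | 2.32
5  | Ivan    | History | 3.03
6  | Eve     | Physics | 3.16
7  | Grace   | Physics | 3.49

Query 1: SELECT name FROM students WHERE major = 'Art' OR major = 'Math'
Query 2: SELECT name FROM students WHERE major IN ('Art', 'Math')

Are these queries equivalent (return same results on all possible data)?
Yes, equivalent

Both queries return: [('Mallory',)]

Reason: OR vs IN are equivalent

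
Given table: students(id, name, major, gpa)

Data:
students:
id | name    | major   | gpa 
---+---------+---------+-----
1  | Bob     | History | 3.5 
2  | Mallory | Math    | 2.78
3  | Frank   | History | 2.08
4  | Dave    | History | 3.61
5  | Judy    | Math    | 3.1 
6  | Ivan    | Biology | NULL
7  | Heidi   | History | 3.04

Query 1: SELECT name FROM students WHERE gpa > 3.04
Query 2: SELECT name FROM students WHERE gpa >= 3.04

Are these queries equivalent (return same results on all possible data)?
No, not equivalent

Query 1 returns: [('Bob',), ('Dave',), ('Judy',)]
Query 2 returns: [('Bob',), ('Dave',), ('Judy',), ('Heidi',)]

Reason: > vs >= gives different results when gpa = 3.04 exists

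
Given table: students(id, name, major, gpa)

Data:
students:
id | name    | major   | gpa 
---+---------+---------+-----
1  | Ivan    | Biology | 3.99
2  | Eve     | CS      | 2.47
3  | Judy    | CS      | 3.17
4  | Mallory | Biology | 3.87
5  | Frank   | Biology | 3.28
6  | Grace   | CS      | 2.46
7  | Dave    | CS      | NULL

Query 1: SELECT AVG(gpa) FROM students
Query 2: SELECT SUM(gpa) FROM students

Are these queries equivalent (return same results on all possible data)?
No, not equivalent

Query 1 returns: [(3.206666666666667,)]
Query 2 returns: [(19.240000000000002,)]

Reason: AVG vs SUM give different aggregate values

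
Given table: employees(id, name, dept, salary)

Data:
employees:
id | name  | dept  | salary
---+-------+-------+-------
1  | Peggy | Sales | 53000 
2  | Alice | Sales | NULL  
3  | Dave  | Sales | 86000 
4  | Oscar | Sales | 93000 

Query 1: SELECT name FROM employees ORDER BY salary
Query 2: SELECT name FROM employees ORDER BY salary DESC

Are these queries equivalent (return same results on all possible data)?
No, not equivalent

Query 1 returns: [('Alice',), ('Peggy',), ('Dave',), ('Oscar',)]
Query 2 returns: [('Oscar',), ('Dave',), ('Peggy',), ('Alice',)]

Reason: ASC vs DESC gives opposite ordering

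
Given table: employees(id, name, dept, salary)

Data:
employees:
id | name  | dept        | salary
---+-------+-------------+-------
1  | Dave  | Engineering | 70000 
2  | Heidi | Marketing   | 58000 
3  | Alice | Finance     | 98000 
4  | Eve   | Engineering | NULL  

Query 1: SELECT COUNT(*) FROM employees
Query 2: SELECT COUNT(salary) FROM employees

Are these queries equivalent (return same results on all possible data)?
No, not equivalent

Query 1 returns: [(4,)]
Query 2 returns: [(3,)]

Reason: COUNT(*) includes NULLs, COUNT(column) excludes them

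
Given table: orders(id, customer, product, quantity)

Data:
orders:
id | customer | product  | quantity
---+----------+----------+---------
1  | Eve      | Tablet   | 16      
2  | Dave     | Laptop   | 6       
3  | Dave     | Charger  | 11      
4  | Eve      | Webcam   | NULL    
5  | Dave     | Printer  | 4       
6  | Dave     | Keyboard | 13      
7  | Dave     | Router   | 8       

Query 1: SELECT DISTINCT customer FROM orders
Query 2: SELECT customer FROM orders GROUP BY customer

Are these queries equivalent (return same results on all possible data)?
Yes, equivalent

Both queries return: [('Dave',), ('Eve',)]

Reason: Both get unique customers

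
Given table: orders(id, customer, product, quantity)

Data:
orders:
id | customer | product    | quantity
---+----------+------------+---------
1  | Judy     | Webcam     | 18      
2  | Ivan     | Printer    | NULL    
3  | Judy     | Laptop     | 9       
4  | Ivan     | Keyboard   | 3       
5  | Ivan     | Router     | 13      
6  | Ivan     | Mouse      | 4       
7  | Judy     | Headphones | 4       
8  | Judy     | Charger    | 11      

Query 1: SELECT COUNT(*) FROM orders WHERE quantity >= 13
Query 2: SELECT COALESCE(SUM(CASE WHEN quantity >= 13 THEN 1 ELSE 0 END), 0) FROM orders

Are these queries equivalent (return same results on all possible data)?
Yes, equivalent

Both queries return: [(2,)]

Reason: COUNT with WHERE vs conditional SUM (COALESCE handles empty-table NULL)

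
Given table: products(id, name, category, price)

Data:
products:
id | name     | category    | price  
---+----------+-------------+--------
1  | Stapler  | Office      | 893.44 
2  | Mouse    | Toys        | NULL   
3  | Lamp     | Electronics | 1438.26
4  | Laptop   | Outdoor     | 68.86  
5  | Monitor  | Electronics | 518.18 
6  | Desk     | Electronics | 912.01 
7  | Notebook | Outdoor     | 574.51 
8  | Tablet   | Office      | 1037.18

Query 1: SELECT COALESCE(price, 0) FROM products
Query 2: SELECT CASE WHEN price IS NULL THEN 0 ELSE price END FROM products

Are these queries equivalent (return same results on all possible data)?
Yes, equivalent

Both queries return: [(0,), (68.86,), (518.18,), (574.51,), (893.44,), (912.01,), (1037.18,), (1438.26,)]

Reason: COALESCE vs CASE for NULL handling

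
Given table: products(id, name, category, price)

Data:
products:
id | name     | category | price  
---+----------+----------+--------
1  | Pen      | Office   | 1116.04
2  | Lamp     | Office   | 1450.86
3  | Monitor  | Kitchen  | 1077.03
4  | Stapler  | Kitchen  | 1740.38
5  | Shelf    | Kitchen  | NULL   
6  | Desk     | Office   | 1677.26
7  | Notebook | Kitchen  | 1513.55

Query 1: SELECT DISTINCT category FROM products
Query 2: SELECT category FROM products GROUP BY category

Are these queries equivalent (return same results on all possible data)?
Yes, equivalent

Both queries return: [('Kitchen',), ('Office',)]

Reason: Both get unique categorys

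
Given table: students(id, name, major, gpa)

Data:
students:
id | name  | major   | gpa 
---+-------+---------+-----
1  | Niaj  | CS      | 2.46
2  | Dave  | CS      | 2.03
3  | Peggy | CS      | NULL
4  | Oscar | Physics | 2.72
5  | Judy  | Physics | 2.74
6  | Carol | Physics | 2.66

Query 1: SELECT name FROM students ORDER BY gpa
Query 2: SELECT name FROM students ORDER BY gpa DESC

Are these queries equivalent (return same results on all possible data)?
No, not equivalent

Query 1 returns: [('Peggy',), ('Dave',), ('Niaj',), ('Carol',), ('Oscar',), ('Judy',)]
Query 2 returns: [('Judy',), ('Oscar',), ('Carol',), ('Niaj',), ('Dave',), ('Peggy',)]

Reason: ASC vs DESC gives opposite ordering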